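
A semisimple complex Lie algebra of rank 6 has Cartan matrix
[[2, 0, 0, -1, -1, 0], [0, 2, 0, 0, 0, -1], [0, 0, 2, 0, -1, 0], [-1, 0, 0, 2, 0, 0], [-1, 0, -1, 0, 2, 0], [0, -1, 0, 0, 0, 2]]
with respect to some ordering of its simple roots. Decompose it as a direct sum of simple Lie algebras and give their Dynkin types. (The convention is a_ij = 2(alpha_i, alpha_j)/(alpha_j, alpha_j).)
The diagram associated to this matrix has two connected components: the simple roots {alpha_2, alpha_6} form a chain of 2 nodes with single edges (A_2), and {alpha_1, alpha_3, alpha_4, alpha_5} form a chain of 4 nodes with single edges (A_4). A semisimple Lie algebra decomposes uniquely as the direct sum of simple ideals, one per connected component of its Dynkin diagram, so g ≅ A_2 ⊕ A_4 (dimension 8 + 24 = 32).

A_2 (sl(3)) ⊕ A_4 (sl(5))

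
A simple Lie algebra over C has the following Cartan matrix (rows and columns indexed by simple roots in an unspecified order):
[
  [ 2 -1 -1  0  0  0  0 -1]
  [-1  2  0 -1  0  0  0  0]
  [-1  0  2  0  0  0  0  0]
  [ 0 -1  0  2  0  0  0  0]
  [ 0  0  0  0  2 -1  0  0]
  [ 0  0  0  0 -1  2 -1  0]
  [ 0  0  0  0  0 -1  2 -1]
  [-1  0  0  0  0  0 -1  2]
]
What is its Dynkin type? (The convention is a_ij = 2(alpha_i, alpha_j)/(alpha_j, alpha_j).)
The matrix has rank 8 with 2's on the diagonal. Reading the off-diagonal entries as Dynkin edges (a single edge where a_ij = a_ji = -1; a double or triple edge where a_ij * a_ji = 2 or 3), the diagram is a chain of 7 nodes with one extra node attached to the third node from one end (E_8). One simple-root ordering that puts it in standard form is (alpha_4, alpha_3, alpha_2, alpha_1, alpha_8, alpha_7, alpha_6, alpha_5). So the algebra is type E_8.

E_8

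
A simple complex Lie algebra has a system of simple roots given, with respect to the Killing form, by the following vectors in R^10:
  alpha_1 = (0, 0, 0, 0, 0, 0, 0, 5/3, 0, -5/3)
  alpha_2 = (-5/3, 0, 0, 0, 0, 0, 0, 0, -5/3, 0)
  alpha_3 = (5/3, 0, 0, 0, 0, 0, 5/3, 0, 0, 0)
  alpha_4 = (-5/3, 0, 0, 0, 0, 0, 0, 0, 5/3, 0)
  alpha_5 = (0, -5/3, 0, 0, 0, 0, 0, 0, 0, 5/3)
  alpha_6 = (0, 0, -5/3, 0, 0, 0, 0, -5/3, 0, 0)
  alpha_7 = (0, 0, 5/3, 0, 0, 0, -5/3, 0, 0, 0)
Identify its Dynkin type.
Compute the Cartan integers a_ij = 2(alpha_i, alpha_j)/(alpha_j, alpha_j); the resulting 7x7 Cartan matrix is
[[2, 0, 0, 0, -1, -1, 0], [0, 2, -1, 0, 0, 0, 0], [0, -1, 2, -1, 0, 0, -1], [0, 0, -1, 2, 0, 0, 0], [-1, 0, 0, 0, 2, 0, 0], [-1, 0, 0, 0, 0, 2, -1], [0, 0, -1, 0, 0, -1, 2]].
All simple roots have the same length, so the diagram is simply laced. The associated Dynkin diagram is a chain of 5 nodes with a fork of two nodes at one end (D_7), so the type is D_7 (the algebra so(14)).

D_7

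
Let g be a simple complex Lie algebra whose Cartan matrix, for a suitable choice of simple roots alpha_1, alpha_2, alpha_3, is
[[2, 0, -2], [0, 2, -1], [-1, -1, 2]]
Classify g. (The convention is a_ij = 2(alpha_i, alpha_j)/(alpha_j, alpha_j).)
The matrix has rank 3 with 2's on the diagonal. Reading the off-diagonal entries as Dynkin edges (a single edge where a_ij = a_ji = -1; a double or triple edge where a_ij * a_ji = 2 or 3), the diagram is a chain of 3 nodes with a double edge at one end; the terminal node there is the unique long simple root (C_3). One simple-root ordering that puts it in standard form is (alpha_2, alpha_3, alpha_1). So the algebra is type C_3, i.e. sp(6).

C3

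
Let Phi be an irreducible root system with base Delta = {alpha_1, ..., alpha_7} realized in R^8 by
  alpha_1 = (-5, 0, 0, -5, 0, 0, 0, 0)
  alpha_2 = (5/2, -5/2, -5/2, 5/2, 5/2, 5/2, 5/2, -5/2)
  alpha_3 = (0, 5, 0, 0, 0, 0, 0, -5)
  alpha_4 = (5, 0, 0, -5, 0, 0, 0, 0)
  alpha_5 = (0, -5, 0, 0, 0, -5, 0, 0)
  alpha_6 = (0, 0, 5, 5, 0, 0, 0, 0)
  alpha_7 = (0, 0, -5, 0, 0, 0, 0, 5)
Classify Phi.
E_7

Compute the Cartan integers a_ij = 2(alpha_i, alpha_j)/(alpha_j, alpha_j); the resulting 7x7 Cartan matrix is
[[2, -1, 0, 0, 0, -1, 0], [-1, 2, 0, 0, 0, 0, 0], [0, 0, 2, 0, -1, 0, -1], [0, 0, 0, 2, 0, -1, 0], [0, 0, -1, 0, 2, 0, 0], [-1, 0, 0, -1, 0, 2, -1], [0, 0, -1, 0, 0, -1, 2]].
All simple roots have the same length, so the diagram is simply laced. The associated Dynkin diagram is a chain of 6 nodes with one extra node attached to the third node from one end (E_7), so the type is E_7.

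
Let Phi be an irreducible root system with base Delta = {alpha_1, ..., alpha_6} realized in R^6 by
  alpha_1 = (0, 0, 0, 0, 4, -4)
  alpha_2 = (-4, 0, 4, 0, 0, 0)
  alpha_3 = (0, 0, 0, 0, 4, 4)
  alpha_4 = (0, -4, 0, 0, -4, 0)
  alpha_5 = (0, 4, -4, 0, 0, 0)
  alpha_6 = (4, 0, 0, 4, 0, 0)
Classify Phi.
Compute the Cartan integers a_ij = 2(alpha_i, alpha_j)/(alpha_j, alpha_j); the resulting 6x6 Cartan matrix is
[[2, 0, 0, -1, 0, 0], [0, 2, 0, 0, -1, -1], [0, 0, 2, -1, 0, 0], [-1, 0, -1, 2, -1, 0], [0, -1, 0, -1, 2, 0], [0, -1, 0, 0, 0, 2]].
All simple roots have the same length, so the diagram is simply laced. The associated Dynkin diagram is a chain of 4 nodes with a fork of two nodes at one end (D_6), so the type is D_6 (the algebra so(12)).

D6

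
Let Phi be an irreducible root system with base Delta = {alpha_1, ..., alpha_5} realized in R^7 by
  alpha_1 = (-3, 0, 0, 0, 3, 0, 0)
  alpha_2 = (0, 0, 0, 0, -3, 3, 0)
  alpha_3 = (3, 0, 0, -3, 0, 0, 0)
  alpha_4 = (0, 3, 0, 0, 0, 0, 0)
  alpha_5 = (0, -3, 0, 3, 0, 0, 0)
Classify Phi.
Compute the Cartan integers a_ij = 2(alpha_i, alpha_j)/(alpha_j, alpha_j); the resulting 5x5 Cartan matrix is
[[2, -1, -1, 0, 0], [-1, 2, 0, 0, 0], [-1, 0, 2, 0, -1], [0, 0, 0, 2, -1], [0, 0, -1, -2, 2]].
The roots have two lengths (squared-length ratio 2:1); the short ones are alpha_{4}. The associated Dynkin diagram is a chain of 5 nodes with a double edge at one end; the terminal node there is the unique short simple root (B_5), so the type is B_5 (the algebra so(11)).

B_5 (so(11))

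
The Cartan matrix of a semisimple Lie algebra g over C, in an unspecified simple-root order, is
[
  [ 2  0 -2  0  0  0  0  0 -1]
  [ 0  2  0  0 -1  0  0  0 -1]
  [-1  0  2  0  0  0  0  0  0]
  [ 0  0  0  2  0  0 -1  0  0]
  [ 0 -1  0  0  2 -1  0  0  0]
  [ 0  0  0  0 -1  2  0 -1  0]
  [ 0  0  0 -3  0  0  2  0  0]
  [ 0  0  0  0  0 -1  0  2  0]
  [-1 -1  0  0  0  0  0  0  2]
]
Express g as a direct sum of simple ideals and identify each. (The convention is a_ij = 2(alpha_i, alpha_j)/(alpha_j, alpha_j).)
B7 ⊕ G2

The diagram associated to this matrix has two connected components: the simple roots {alpha_1, alpha_2, alpha_3, alpha_5, alpha_6, alpha_8, alpha_9} form a chain of 7 nodes with a double edge at one end; the terminal node there is the unique short simple root (B_7), and {alpha_4, alpha_7} form two nodes joined by a triple edge (G_2). A semisimple Lie algebra decomposes uniquely as the direct sum of simple ideals, one per connected component of its Dynkin diagram, so g ≅ B_7 ⊕ G_2 (dimension 105 + 14 = 119).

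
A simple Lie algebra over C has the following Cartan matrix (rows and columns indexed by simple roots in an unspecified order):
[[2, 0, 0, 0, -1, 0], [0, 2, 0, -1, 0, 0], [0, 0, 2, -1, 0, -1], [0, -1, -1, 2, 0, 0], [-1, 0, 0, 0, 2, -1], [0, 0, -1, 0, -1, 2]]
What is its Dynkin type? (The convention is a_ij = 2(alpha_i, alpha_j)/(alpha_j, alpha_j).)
A_6

The matrix has rank 6 with 2's on the diagonal. Reading the off-diagonal entries as Dynkin edges (a single edge where a_ij = a_ji = -1; a double or triple edge where a_ij * a_ji = 2 or 3), the diagram is a chain of 6 nodes with single edges (A_6). One simple-root ordering that puts it in standard form is (alpha_2, alpha_4, alpha_3, alpha_6, alpha_5, alpha_1). So the algebra is type A_6, i.e. sl(7).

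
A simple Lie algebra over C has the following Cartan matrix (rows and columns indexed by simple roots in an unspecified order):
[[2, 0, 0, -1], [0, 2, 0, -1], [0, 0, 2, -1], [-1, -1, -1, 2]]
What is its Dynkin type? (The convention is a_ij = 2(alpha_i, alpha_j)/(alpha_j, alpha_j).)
The matrix has rank 4 with 2's on the diagonal. Reading the off-diagonal entries as Dynkin edges (a single edge where a_ij = a_ji = -1; a double or triple edge where a_ij * a_ji = 2 or 3), the diagram is a chain of 2 nodes with a fork of two nodes at one end (D_4). One simple-root ordering that puts it in standard form is (alpha_2, alpha_4, alpha_3, alpha_1). So the algebra is type D_4, i.e. so(8).

type D_4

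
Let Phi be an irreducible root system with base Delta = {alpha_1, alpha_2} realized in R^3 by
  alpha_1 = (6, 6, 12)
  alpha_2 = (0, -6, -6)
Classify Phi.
Compute the Cartan integers a_ij = 2(alpha_i, alpha_j)/(alpha_j, alpha_j); the resulting 2x2 Cartan matrix is
[[2, -3], [-1, 2]].
The roots have two lengths (squared-length ratio 3:1); the short ones are alpha_{2}. The associated Dynkin diagram is two nodes joined by a triple edge (G_2), so the type is G_2.

G_2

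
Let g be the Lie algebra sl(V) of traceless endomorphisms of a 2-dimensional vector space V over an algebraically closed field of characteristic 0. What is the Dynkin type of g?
A_1

This is sl(2), which has dimension 2^2 - 1 = 3 and rank 2 - 1 = 1 (a Cartan subalgebra is the diagonal traceless matrices). In the classification of classical Lie algebras, the special linear algebra sl(n+1) has type A_n; here n = 1, so the Dynkin diagram is a chain of 1 nodes with single edges (A_1). Hence the type is A_1.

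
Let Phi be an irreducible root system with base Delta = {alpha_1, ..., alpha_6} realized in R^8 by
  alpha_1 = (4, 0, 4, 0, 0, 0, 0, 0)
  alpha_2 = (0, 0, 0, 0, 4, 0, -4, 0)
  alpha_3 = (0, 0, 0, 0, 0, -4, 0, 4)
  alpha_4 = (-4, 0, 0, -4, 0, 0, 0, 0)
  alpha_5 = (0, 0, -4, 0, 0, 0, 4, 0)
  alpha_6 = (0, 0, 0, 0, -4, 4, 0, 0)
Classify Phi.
type A_6

Compute the Cartan integers a_ij = 2(alpha_i, alpha_j)/(alpha_j, alpha_j); the resulting 6x6 Cartan matrix is
[[2, 0, 0, -1, -1, 0], [0, 2, 0, 0, -1, -1], [0, 0, 2, 0, 0, -1], [-1, 0, 0, 2, 0, 0], [-1, -1, 0, 0, 2, 0], [0, -1, -1, 0, 0, 2]].
All simple roots have the same length, so the diagram is simply laced. The associated Dynkin diagram is a chain of 6 nodes with single edges (A_6), so the type is A_6 (the algebra sl(7)).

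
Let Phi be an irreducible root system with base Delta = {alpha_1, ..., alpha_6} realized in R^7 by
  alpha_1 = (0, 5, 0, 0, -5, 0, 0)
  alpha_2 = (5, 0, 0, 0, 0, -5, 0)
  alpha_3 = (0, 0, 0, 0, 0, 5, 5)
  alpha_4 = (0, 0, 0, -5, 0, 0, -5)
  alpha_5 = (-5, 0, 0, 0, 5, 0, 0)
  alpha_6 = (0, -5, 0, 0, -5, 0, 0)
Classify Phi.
Compute the Cartan integers a_ij = 2(alpha_i, alpha_j)/(alpha_j, alpha_j); the resulting 6x6 Cartan matrix is
[[2, 0, 0, 0, -1, 0], [0, 2, -1, 0, -1, 0], [0, -1, 2, -1, 0, 0], [0, 0, -1, 2, 0, 0], [-1, -1, 0, 0, 2, -1], [0, 0, 0, 0, -1, 2]].
All simple roots have the same length, so the diagram is simply laced. The associated Dynkin diagram is a chain of 4 nodes with a fork of two nodes at one end (D_6), so the type is D_6 (the algebra so(12)).

D_6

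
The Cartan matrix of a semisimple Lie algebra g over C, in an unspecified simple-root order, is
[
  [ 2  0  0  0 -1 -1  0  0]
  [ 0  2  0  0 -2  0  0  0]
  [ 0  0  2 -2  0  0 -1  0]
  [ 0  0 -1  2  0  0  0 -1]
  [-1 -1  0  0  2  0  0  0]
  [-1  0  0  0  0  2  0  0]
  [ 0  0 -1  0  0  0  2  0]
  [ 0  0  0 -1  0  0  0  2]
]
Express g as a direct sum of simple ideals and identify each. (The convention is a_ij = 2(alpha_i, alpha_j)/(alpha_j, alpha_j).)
C_4 (sp(8)) ⊕ F_4

The diagram associated to this matrix has two connected components: the simple roots {alpha_1, alpha_2, alpha_5, alpha_6} form a chain of 4 nodes with a double edge at one end; the terminal node there is the unique long simple root (C_4), and {alpha_3, alpha_4, alpha_7, alpha_8} form a chain of 4 nodes with a double edge between the middle two (F_4). A semisimple Lie algebra decomposes uniquely as the direct sum of simple ideals, one per connected component of its Dynkin diagram, so g ≅ C_4 ⊕ F_4 (dimension 36 + 52 = 88).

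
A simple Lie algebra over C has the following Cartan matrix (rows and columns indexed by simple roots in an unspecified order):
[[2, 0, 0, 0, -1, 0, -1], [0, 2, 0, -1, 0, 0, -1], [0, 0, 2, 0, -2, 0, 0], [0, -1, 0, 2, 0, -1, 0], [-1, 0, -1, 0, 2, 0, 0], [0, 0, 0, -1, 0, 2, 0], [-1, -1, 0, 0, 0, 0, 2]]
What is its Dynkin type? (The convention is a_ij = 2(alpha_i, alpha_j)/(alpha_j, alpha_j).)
C7

The matrix has rank 7 with 2's on the diagonal. Reading the off-diagonal entries as Dynkin edges (a single edge where a_ij = a_ji = -1; a double or triple edge where a_ij * a_ji = 2 or 3), the diagram is a chain of 7 nodes with a double edge at one end; the terminal node there is the unique long simple root (C_7). One simple-root ordering that puts it in standard form is (alpha_6, alpha_4, alpha_2, alpha_7, alpha_1, alpha_5, alpha_3). So the algebra is type C_7, i.e. sp(14).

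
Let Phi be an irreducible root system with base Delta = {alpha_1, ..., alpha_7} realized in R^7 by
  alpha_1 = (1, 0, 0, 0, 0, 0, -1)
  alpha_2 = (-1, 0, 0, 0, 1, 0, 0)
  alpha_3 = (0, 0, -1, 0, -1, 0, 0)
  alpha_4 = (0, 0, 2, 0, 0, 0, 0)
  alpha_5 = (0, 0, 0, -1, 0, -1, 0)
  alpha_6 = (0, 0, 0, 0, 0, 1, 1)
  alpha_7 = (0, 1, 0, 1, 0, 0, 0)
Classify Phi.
C_7 (sp(14))

Compute the Cartan integers a_ij = 2(alpha_i, alpha_j)/(alpha_j, alpha_j); the resulting 7x7 Cartan matrix is
[[2, -1, 0, 0, 0, -1, 0], [-1, 2, -1, 0, 0, 0, 0], [0, -1, 2, -1, 0, 0, 0], [0, 0, -2, 2, 0, 0, 0], [0, 0, 0, 0, 2, -1, -1], [-1, 0, 0, 0, -1, 2, 0], [0, 0, 0, 0, -1, 0, 2]].
The roots have two lengths (squared-length ratio 2:1); the short ones are alpha_{1,2,3,5,6,7}. The associated Dynkin diagram is a chain of 7 nodes with a double edge at one end; the terminal node there is the unique long simple root (C_7), so the type is C_7 (the algebra sp(14)).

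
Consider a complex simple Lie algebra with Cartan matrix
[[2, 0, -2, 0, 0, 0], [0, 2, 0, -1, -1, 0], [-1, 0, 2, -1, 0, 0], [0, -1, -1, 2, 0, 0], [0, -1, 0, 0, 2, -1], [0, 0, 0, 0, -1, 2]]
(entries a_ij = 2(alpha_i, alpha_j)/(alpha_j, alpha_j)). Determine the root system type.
The matrix has rank 6 with 2's on the diagonal. Reading the off-diagonal entries as Dynkin edges (a single edge where a_ij = a_ji = -1; a double or triple edge where a_ij * a_ji = 2 or 3), the diagram is a chain of 6 nodes with a double edge at one end; the terminal node there is the unique long simple root (C_6). One simple-root ordering that puts it in standard form is (alpha_6, alpha_5, alpha_2, alpha_4, alpha_3, alpha_1). So the algebra is type C_6, i.e. sp(12).

type C_6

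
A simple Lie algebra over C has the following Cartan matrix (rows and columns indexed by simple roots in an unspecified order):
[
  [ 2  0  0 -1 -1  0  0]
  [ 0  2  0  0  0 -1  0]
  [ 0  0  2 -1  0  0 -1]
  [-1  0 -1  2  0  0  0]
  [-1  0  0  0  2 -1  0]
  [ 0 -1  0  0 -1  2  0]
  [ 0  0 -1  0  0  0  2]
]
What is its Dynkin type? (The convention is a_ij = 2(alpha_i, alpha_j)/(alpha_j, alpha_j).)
The matrix has rank 7 with 2's on the diagonal. Reading the off-diagonal entries as Dynkin edges (a single edge where a_ij = a_ji = -1; a double or triple edge where a_ij * a_ji = 2 or 3), the diagram is a chain of 7 nodes with single edges (A_7). One simple-root ordering that puts it in standard form is (alpha_7, alpha_3, alpha_4, alpha_1, alpha_5, alpha_6, alpha_2). So the algebra is type A_7, i.e. sl(8).

type A_7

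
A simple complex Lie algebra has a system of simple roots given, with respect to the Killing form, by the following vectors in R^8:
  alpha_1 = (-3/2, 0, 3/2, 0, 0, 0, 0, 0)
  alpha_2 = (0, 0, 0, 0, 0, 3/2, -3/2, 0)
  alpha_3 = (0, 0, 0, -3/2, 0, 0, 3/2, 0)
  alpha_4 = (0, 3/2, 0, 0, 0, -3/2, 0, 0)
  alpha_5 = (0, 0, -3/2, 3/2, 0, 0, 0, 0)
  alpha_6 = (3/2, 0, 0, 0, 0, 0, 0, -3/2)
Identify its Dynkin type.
A_6 (sl(7))

Compute the Cartan integers a_ij = 2(alpha_i, alpha_j)/(alpha_j, alpha_j); the resulting 6x6 Cartan matrix is
[[2, 0, 0, 0, -1, -1], [0, 2, -1, -1, 0, 0], [0, -1, 2, 0, -1, 0], [0, -1, 0, 2, 0, 0], [-1, 0, -1, 0, 2, 0], [-1, 0, 0, 0, 0, 2]].
All simple roots have the same length, so the diagram is simply laced. The associated Dynkin diagram is a chain of 6 nodes with single edges (A_6), so the type is A_6 (the algebra sl(7)).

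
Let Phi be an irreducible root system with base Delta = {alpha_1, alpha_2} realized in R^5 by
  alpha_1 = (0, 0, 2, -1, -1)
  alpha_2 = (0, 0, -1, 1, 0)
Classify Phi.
Compute the Cartan integers a_ij = 2(alpha_i, alpha_j)/(alpha_j, alpha_j); the resulting 2x2 Cartan matrix is
[[2, -3], [-1, 2]].
The roots have two lengths (squared-length ratio 3:1); the short ones are alpha_{2}. The associated Dynkin diagram is two nodes joined by a triple edge (G_2), so the type is G_2.

type G_2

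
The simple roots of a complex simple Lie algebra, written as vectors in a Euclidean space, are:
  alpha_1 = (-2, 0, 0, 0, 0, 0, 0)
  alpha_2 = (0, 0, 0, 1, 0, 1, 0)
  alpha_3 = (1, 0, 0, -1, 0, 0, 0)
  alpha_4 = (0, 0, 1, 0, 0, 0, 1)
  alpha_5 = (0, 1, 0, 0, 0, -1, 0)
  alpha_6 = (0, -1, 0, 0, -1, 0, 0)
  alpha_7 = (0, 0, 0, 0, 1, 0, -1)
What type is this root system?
C_7

Compute the Cartan integers a_ij = 2(alpha_i, alpha_j)/(alpha_j, alpha_j); the resulting 7x7 Cartan matrix is
[[2, 0, -2, 0, 0, 0, 0], [0, 2, -1, 0, -1, 0, 0], [-1, -1, 2, 0, 0, 0, 0], [0, 0, 0, 2, 0, 0, -1], [0, -1, 0, 0, 2, -1, 0], [0, 0, 0, 0, -1, 2, -1], [0, 0, 0, -1, 0, -1, 2]].
The roots have two lengths (squared-length ratio 2:1); the short ones are alpha_{2,3,4,5,6,7}. The associated Dynkin diagram is a chain of 7 nodes with a double edge at one end; the terminal node there is the unique long simple root (C_7), so the type is C_7 (the algebra sp(14)).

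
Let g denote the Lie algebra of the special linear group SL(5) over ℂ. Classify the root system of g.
This is sl(5), which has dimension 5^2 - 1 = 24 and rank 5 - 1 = 4 (a Cartan subalgebra is the diagonal traceless matrices). In the classification of classical Lie algebras, the special linear algebra sl(n+1) has type A_n; here n = 4, so the Dynkin diagram is a chain of 4 nodes with single edges (A_4). Hence the type is A_4.

A_4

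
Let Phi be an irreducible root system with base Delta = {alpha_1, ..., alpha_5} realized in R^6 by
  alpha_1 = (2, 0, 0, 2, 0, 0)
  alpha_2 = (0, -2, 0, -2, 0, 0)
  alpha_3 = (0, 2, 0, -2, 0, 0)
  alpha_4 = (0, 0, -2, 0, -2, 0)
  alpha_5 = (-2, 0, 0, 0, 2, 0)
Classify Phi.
type D_5

Compute the Cartan integers a_ij = 2(alpha_i, alpha_j)/(alpha_j, alpha_j); the resulting 5x5 Cartan matrix is
[[2, -1, -1, 0, -1], [-1, 2, 0, 0, 0], [-1, 0, 2, 0, 0], [0, 0, 0, 2, -1], [-1, 0, 0, -1, 2]].
All simple roots have the same length, so the diagram is simply laced. The associated Dynkin diagram is a chain of 3 nodes with a fork of two nodes at one end (D_5), so the type is D_5 (the algebra so(10)).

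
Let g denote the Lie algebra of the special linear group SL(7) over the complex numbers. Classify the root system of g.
This is sl(7), which has dimension 7^2 - 1 = 48 and rank 7 - 1 = 6 (a Cartan subalgebra is the diagonal traceless matrices). In the classification of classical Lie algebras, the special linear algebra sl(n+1) has type A_n; here n = 6, so the Dynkin diagram is a chain of 6 nodes with single edges (A_6). Hence the type is A_6.

A_6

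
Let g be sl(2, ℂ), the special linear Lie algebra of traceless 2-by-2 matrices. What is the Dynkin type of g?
A_1 (sl(2))

This is sl(2), which has dimension 2^2 - 1 = 3 and rank 2 - 1 = 1 (a Cartan subalgebra is the diagonal traceless matrices). In the classification of classical Lie algebras, the special linear algebra sl(n+1) has type A_n; here n = 1, so the Dynkin diagram is a chain of 1 nodes with single edges (A_1). Hence the type is A_1.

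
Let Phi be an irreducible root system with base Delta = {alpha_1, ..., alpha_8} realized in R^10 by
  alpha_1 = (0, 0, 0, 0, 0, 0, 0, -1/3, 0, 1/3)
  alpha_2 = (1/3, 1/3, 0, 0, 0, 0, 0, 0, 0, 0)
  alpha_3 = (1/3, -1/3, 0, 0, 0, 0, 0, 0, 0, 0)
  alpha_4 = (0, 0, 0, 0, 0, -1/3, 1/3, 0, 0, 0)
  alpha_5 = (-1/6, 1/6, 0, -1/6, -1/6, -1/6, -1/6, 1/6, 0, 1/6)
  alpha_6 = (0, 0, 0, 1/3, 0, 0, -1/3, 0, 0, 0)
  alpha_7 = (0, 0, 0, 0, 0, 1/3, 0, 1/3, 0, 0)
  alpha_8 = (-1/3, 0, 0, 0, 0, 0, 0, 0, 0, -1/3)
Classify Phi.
type E_8

Compute the Cartan integers a_ij = 2(alpha_i, alpha_j)/(alpha_j, alpha_j); the resulting 8x8 Cartan matrix is
[[2, 0, 0, 0, 0, 0, -1, -1], [0, 2, 0, 0, 0, 0, 0, -1], [0, 0, 2, 0, -1, 0, 0, -1], [0, 0, 0, 2, 0, -1, -1, 0], [0, 0, -1, 0, 2, 0, 0, 0], [0, 0, 0, -1, 0, 2, 0, 0], [-1, 0, 0, -1, 0, 0, 2, 0], [-1, -1, -1, 0, 0, 0, 0, 2]].
All simple roots have the same length, so the diagram is simply laced. The associated Dynkin diagram is a chain of 7 nodes with one extra node attached to the third node from one end (E_8), so the type is E_8.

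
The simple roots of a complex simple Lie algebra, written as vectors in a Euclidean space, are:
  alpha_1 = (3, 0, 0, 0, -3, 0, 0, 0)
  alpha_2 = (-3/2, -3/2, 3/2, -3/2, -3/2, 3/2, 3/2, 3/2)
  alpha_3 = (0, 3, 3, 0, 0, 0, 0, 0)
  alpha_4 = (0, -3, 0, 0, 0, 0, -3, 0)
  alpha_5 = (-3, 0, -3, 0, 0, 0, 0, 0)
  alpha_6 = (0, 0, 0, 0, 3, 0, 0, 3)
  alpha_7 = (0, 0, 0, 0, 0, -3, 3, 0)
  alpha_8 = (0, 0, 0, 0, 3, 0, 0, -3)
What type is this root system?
E_8

Compute the Cartan integers a_ij = 2(alpha_i, alpha_j)/(alpha_j, alpha_j); the resulting 8x8 Cartan matrix is
[[2, 0, 0, 0, -1, -1, 0, -1], [0, 2, 0, 0, 0, 0, 0, -1], [0, 0, 2, -1, -1, 0, 0, 0], [0, 0, -1, 2, 0, 0, -1, 0], [-1, 0, -1, 0, 2, 0, 0, 0], [-1, 0, 0, 0, 0, 2, 0, 0], [0, 0, 0, -1, 0, 0, 2, 0], [-1, -1, 0, 0, 0, 0, 0, 2]].
All simple roots have the same length, so the diagram is simply laced. The associated Dynkin diagram is a chain of 7 nodes with one extra node attached to the third node from one end (E_8), so the type is E_8.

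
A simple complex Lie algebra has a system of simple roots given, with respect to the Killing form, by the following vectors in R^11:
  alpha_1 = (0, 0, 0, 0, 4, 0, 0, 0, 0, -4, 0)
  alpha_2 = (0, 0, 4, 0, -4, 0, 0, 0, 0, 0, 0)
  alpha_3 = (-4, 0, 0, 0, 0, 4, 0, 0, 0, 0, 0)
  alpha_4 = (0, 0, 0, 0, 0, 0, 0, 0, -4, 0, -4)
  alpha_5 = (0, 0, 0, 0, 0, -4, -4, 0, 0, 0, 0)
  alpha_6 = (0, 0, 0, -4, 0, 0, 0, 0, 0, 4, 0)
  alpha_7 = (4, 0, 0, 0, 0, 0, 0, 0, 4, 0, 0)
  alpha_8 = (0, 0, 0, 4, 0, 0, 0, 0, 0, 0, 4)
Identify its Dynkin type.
Compute the Cartan integers a_ij = 2(alpha_i, alpha_j)/(alpha_j, alpha_j); the resulting 8x8 Cartan matrix is
[[2, -1, 0, 0, 0, -1, 0, 0], [-1, 2, 0, 0, 0, 0, 0, 0], [0, 0, 2, 0, -1, 0, -1, 0], [0, 0, 0, 2, 0, 0, -1, -1], [0, 0, -1, 0, 2, 0, 0, 0], [-1, 0, 0, 0, 0, 2, 0, -1], [0, 0, -1, -1, 0, 0, 2, 0], [0, 0, 0, -1, 0, -1, 0, 2]].
All simple roots have the same length, so the diagram is simply laced. The associated Dynkin diagram is a chain of 8 nodes with single edges (A_8), so the type is A_8 (the algebra sl(9)).

A_8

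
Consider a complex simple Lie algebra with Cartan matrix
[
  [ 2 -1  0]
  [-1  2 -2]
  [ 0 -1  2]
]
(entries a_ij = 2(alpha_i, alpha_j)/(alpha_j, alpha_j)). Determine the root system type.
The matrix has rank 3 with 2's on the diagonal. Reading the off-diagonal entries as Dynkin edges (a single edge where a_ij = a_ji = -1; a double or triple edge where a_ij * a_ji = 2 or 3), the diagram is a chain of 3 nodes with a double edge at one end; the terminal node there is the unique short simple root (B_3). One simple-root ordering that puts it in standard form is (alpha_1, alpha_2, alpha_3). So the algebra is type B_3, i.e. so(7).

B_3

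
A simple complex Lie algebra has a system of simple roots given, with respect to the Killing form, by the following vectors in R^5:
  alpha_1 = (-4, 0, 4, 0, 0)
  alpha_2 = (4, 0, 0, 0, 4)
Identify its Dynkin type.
type A_2

Compute the Cartan integers a_ij = 2(alpha_i, alpha_j)/(alpha_j, alpha_j); the resulting 2x2 Cartan matrix is
[[2, -1], [-1, 2]].
All simple roots have the same length, so the diagram is simply laced. The associated Dynkin diagram is a chain of 2 nodes with single edges (A_2), so the type is A_2 (the algebra sl(3)).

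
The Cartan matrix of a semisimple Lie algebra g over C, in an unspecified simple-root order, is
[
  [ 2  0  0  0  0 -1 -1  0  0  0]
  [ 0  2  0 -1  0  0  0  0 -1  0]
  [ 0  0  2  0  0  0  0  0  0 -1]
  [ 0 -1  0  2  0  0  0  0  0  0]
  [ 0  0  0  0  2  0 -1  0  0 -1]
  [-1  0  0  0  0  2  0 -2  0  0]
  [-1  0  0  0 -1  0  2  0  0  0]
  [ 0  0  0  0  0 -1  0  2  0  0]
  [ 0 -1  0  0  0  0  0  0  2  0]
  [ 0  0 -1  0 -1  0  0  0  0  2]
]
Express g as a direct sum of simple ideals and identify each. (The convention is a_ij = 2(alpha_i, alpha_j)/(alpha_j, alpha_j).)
The diagram associated to this matrix has two connected components: the simple roots {alpha_2, alpha_4, alpha_9} form a chain of 3 nodes with single edges (A_3), and {alpha_1, alpha_3, alpha_5, alpha_6, alpha_7, alpha_8, alpha_10} form a chain of 7 nodes with a double edge at one end; the terminal node there is the unique short simple root (B_7). A semisimple Lie algebra decomposes uniquely as the direct sum of simple ideals, one per connected component of its Dynkin diagram, so g ≅ A_3 ⊕ B_7 (dimension 15 + 105 = 120).

A_3 + B_7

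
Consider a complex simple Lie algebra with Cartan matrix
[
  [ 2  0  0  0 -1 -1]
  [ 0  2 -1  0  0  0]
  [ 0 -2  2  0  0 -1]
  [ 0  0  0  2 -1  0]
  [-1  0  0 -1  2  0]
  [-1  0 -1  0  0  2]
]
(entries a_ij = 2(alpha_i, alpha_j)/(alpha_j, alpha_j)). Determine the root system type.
B_6

The matrix has rank 6 with 2's on the diagonal. Reading the off-diagonal entries as Dynkin edges (a single edge where a_ij = a_ji = -1; a double or triple edge where a_ij * a_ji = 2 or 3), the diagram is a chain of 6 nodes with a double edge at one end; the terminal node there is the unique short simple root (B_6). One simple-root ordering that puts it in standard form is (alpha_4, alpha_5, alpha_1, alpha_6, alpha_3, alpha_2). So the algebra is type B_6, i.e. so(13).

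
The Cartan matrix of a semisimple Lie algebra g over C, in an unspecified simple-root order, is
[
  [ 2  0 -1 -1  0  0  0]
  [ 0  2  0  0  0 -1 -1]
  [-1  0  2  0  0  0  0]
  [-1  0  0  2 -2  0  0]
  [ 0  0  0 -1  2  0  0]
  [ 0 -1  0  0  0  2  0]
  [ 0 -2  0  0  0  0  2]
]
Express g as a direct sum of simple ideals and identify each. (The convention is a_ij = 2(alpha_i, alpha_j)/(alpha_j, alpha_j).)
The diagram associated to this matrix has two connected components: the simple roots {alpha_1, alpha_3, alpha_4, alpha_5} form a chain of 4 nodes with a double edge at one end; the terminal node there is the unique short simple root (B_4), and {alpha_2, alpha_6, alpha_7} form a chain of 3 nodes with a double edge at one end; the terminal node there is the unique long simple root (C_3). A semisimple Lie algebra decomposes uniquely as the direct sum of simple ideals, one per connected component of its Dynkin diagram, so g ≅ B_4 ⊕ C_3 (dimension 36 + 21 = 57).

type B_4 ⊕ type C_3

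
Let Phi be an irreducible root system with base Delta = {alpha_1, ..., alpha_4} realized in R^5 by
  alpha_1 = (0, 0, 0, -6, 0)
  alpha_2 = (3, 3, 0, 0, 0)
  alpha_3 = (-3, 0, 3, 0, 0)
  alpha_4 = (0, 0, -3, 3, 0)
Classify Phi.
C4

Compute the Cartan integers a_ij = 2(alpha_i, alpha_j)/(alpha_j, alpha_j); the resulting 4x4 Cartan matrix is
[[2, 0, 0, -2], [0, 2, -1, 0], [0, -1, 2, -1], [-1, 0, -1, 2]].
The roots have two lengths (squared-length ratio 2:1); the short ones are alpha_{2,3,4}. The associated Dynkin diagram is a chain of 4 nodes with a double edge at one end; the terminal node there is the unique long simple root (C_4), so the type is C_4 (the algebra sp(8)).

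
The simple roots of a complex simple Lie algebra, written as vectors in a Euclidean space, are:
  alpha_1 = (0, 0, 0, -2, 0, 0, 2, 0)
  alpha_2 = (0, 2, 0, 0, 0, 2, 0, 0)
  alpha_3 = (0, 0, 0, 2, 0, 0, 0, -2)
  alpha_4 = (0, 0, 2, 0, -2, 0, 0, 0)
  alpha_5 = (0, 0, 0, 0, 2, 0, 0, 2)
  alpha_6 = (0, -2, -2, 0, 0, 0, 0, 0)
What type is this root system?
A6

Compute the Cartan integers a_ij = 2(alpha_i, alpha_j)/(alpha_j, alpha_j); the resulting 6x6 Cartan matrix is
[[2, 0, -1, 0, 0, 0], [0, 2, 0, 0, 0, -1], [-1, 0, 2, 0, -1, 0], [0, 0, 0, 2, -1, -1], [0, 0, -1, -1, 2, 0], [0, -1, 0, -1, 0, 2]].
All simple roots have the same length, so the diagram is simply laced. The associated Dynkin diagram is a chain of 6 nodes with single edges (A_6), so the type is A_6 (the algebra sl(7)).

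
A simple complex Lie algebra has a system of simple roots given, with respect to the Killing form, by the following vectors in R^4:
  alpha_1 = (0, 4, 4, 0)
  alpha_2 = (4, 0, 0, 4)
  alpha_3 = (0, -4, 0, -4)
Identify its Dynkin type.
A3

Compute the Cartan integers a_ij = 2(alpha_i, alpha_j)/(alpha_j, alpha_j); the resulting 3x3 Cartan matrix is
[[2, 0, -1], [0, 2, -1], [-1, -1, 2]].
All simple roots have the same length, so the diagram is simply laced. The associated Dynkin diagram is a chain of 3 nodes with single edges (A_3), so the type is A_3 (the algebra sl(4)).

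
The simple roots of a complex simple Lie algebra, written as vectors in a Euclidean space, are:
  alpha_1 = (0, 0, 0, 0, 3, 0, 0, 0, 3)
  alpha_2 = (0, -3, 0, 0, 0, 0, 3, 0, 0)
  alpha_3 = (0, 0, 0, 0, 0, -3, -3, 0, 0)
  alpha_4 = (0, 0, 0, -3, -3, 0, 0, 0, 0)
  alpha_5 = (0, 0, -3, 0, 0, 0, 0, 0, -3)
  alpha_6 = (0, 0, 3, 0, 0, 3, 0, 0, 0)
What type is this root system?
A_6

Compute the Cartan integers a_ij = 2(alpha_i, alpha_j)/(alpha_j, alpha_j); the resulting 6x6 Cartan matrix is
[[2, 0, 0, -1, -1, 0], [0, 2, -1, 0, 0, 0], [0, -1, 2, 0, 0, -1], [-1, 0, 0, 2, 0, 0], [-1, 0, 0, 0, 2, -1], [0, 0, -1, 0, -1, 2]].
All simple roots have the same length, so the diagram is simply laced. The associated Dynkin diagram is a chain of 6 nodes with single edges (A_6), so the type is A_6 (the algebra sl(7)).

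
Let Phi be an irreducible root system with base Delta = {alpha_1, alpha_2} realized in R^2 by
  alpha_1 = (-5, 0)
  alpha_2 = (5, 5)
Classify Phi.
B2

Compute the Cartan integers a_ij = 2(alpha_i, alpha_j)/(alpha_j, alpha_j); the resulting 2x2 Cartan matrix is
[[2, -1], [-2, 2]].
The roots have two lengths (squared-length ratio 2:1); the short ones are alpha_{1}. The associated Dynkin diagram is a chain of 2 nodes with a double edge at one end; the terminal node there is the unique short simple root (B_2), so the type is B_2 (the algebra so(5)).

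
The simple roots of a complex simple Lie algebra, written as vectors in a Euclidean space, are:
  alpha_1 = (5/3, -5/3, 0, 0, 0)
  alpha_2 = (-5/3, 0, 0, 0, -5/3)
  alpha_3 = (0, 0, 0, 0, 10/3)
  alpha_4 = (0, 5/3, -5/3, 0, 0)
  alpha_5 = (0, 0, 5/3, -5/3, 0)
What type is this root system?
Compute the Cartan integers a_ij = 2(alpha_i, alpha_j)/(alpha_j, alpha_j); the resulting 5x5 Cartan matrix is
[[2, -1, 0, -1, 0], [-1, 2, -1, 0, 0], [0, -2, 2, 0, 0], [-1, 0, 0, 2, -1], [0, 0, 0, -1, 2]].
The roots have two lengths (squared-length ratio 2:1); the short ones are alpha_{1,2,4,5}. The associated Dynkin diagram is a chain of 5 nodes with a double edge at one end; the terminal node there is the unique long simple root (C_5), so the type is C_5 (the algebra sp(10)).

type C_5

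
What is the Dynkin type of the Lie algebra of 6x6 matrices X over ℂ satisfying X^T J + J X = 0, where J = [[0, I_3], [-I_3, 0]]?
This is sp(6), which has dimension 6(6+1)/2 = 21 and rank 6/2 = 3. In the classification of classical Lie algebras, the symplectic algebra sp(2n) has type C_n; here n = 3, so the Dynkin diagram is a chain of 3 nodes with a double edge at one end; the terminal node there is the unique long simple root (C_3). Hence the type is C_3.

C_3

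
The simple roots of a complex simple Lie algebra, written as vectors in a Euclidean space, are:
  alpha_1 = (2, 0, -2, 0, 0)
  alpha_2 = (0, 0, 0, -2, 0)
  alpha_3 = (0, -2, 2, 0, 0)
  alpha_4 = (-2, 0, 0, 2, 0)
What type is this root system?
Compute the Cartan integers a_ij = 2(alpha_i, alpha_j)/(alpha_j, alpha_j); the resulting 4x4 Cartan matrix is
[[2, 0, -1, -1], [0, 2, 0, -1], [-1, 0, 2, 0], [-1, -2, 0, 2]].
The roots have two lengths (squared-length ratio 2:1); the short ones are alpha_{2}. The associated Dynkin diagram is a chain of 4 nodes with a double edge at one end; the terminal node there is the unique short simple root (B_4), so the type is B_4 (the algebra so(9)).

B_4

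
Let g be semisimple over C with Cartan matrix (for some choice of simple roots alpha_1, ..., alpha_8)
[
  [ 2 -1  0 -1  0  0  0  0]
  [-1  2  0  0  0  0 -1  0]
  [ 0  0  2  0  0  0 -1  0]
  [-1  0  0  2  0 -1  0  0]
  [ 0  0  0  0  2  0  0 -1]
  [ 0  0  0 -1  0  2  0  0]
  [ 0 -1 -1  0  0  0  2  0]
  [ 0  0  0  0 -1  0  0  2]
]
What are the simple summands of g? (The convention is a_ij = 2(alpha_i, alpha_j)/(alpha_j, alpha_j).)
A_2 (sl(3)) ⊕ A_6 (sl(7))

The diagram associated to this matrix has two connected components: the simple roots {alpha_5, alpha_8} form a chain of 2 nodes with single edges (A_2), and {alpha_1, alpha_2, alpha_3, alpha_4, alpha_6, alpha_7} form a chain of 6 nodes with single edges (A_6). A semisimple Lie algebra decomposes uniquely as the direct sum of simple ideals, one per connected component of its Dynkin diagram, so g ≅ A_2 ⊕ A_6 (dimension 8 + 48 = 56).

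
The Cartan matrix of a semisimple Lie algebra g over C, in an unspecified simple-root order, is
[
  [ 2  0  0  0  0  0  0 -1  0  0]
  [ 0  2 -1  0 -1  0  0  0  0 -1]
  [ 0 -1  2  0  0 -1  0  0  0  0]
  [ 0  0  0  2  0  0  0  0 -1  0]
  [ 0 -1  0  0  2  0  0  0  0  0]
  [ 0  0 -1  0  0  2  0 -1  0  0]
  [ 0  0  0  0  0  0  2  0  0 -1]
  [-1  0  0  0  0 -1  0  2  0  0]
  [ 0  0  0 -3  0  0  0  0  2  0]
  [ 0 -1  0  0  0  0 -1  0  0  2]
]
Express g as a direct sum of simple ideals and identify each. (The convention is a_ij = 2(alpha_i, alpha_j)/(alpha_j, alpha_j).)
The diagram associated to this matrix has two connected components: the simple roots {alpha_1, alpha_2, alpha_3, alpha_5, alpha_6, alpha_7, alpha_8, alpha_10} form a chain of 7 nodes with one extra node attached to the third node from one end (E_8), and {alpha_4, alpha_9} form two nodes joined by a triple edge (G_2). A semisimple Lie algebra decomposes uniquely as the direct sum of simple ideals, one per connected component of its Dynkin diagram, so g ≅ E_8 ⊕ G_2 (dimension 248 + 14 = 262).

E_8 ⊕ G_2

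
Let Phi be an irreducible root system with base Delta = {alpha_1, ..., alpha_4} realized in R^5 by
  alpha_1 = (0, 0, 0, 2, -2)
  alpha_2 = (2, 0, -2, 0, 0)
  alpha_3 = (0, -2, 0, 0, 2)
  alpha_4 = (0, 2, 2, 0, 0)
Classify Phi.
A4

Compute the Cartan integers a_ij = 2(alpha_i, alpha_j)/(alpha_j, alpha_j); the resulting 4x4 Cartan matrix is
[[2, 0, -1, 0], [0, 2, 0, -1], [-1, 0, 2, -1], [0, -1, -1, 2]].
All simple roots have the same length, so the diagram is simply laced. The associated Dynkin diagram is a chain of 4 nodes with single edges (A_4), so the type is A_4 (the algebra sl(5)).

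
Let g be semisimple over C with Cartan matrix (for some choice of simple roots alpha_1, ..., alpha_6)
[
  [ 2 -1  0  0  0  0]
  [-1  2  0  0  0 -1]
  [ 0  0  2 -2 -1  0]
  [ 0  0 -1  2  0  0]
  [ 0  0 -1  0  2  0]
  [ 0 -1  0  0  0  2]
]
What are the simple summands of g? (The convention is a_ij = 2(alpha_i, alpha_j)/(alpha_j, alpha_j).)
type A_3 + type B_3

The diagram associated to this matrix has two connected components: the simple roots {alpha_1, alpha_2, alpha_6} form a chain of 3 nodes with single edges (A_3), and {alpha_3, alpha_4, alpha_5} form a chain of 3 nodes with a double edge at one end; the terminal node there is the unique short simple root (B_3). A semisimple Lie algebra decomposes uniquely as the direct sum of simple ideals, one per connected component of its Dynkin diagram, so g ≅ A_3 ⊕ B_3 (dimension 15 + 21 = 36).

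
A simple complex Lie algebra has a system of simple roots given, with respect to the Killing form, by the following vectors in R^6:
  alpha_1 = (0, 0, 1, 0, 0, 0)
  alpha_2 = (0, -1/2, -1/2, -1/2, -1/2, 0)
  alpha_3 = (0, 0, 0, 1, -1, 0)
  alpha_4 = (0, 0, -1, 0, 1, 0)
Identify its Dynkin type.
Compute the Cartan integers a_ij = 2(alpha_i, alpha_j)/(alpha_j, alpha_j); the resulting 4x4 Cartan matrix is
[[2, -1, 0, -1], [-1, 2, 0, 0], [0, 0, 2, -1], [-2, 0, -1, 2]].
The roots have two lengths (squared-length ratio 2:1); the short ones are alpha_{1,2}. The associated Dynkin diagram is a chain of 4 nodes with a double edge between the middle two (F_4), so the type is F_4.

F4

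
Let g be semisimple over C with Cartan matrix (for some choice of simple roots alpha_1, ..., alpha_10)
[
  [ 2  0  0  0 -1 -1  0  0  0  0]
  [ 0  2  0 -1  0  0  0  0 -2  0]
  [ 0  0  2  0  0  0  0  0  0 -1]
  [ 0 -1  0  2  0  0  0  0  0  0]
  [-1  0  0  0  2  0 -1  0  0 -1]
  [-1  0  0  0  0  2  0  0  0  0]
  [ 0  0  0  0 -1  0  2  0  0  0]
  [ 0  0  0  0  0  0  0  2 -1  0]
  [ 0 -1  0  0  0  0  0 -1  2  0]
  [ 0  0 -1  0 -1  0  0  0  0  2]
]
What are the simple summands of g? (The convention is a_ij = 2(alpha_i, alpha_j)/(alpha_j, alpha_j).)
type E_6 + type F_4

The diagram associated to this matrix has two connected components: the simple roots {alpha_1, alpha_3, alpha_5, alpha_6, alpha_7, alpha_10} form a chain of 5 nodes with one extra node attached to the third node from one end (E_6), and {alpha_2, alpha_4, alpha_8, alpha_9} form a chain of 4 nodes with a double edge between the middle two (F_4). A semisimple Lie algebra decomposes uniquely as the direct sum of simple ideals, one per connected component of its Dynkin diagram, so g ≅ E_6 ⊕ F_4 (dimension 78 + 52 = 130).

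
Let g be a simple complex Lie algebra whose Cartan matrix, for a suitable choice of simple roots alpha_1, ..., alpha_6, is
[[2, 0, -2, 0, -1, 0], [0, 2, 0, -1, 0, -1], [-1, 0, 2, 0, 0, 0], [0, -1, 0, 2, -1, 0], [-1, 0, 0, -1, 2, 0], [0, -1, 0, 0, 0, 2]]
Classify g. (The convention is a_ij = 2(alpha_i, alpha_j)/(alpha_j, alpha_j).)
B6

The matrix has rank 6 with 2's on the diagonal. Reading the off-diagonal entries as Dynkin edges (a single edge where a_ij = a_ji = -1; a double or triple edge where a_ij * a_ji = 2 or 3), the diagram is a chain of 6 nodes with a double edge at one end; the terminal node there is the unique short simple root (B_6). One simple-root ordering that puts it in standard form is (alpha_6, alpha_2, alpha_4, alpha_5, alpha_1, alpha_3). So the algebra is type B_6, i.e. so(13).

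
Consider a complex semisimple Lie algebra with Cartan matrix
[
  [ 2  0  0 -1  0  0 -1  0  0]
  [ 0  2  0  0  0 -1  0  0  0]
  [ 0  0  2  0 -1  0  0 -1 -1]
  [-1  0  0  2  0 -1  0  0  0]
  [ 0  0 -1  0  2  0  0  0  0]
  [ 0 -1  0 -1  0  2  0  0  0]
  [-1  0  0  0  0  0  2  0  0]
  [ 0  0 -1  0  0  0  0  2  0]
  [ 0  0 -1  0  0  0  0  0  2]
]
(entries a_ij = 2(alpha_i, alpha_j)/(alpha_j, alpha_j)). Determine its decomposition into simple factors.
A_5 ⊕ D_4

The diagram associated to this matrix has two connected components: the simple roots {alpha_1, alpha_2, alpha_4, alpha_6, alpha_7} form a chain of 5 nodes with single edges (A_5), and {alpha_3, alpha_5, alpha_8, alpha_9} form a chain of 2 nodes with a fork of two nodes at one end (D_4). A semisimple Lie algebra decomposes uniquely as the direct sum of simple ideals, one per connected component of its Dynkin diagram, so g ≅ A_5 ⊕ D_4 (dimension 35 + 28 = 63).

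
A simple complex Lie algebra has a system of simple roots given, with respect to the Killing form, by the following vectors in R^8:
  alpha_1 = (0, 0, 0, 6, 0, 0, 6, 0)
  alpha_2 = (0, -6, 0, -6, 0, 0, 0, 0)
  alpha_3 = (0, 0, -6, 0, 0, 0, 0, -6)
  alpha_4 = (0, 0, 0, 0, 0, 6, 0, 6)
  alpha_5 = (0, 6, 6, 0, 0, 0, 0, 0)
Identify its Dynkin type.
Compute the Cartan integers a_ij = 2(alpha_i, alpha_j)/(alpha_j, alpha_j); the resulting 5x5 Cartan matrix is
[[2, -1, 0, 0, 0], [-1, 2, 0, 0, -1], [0, 0, 2, -1, -1], [0, 0, -1, 2, 0], [0, -1, -1, 0, 2]].
All simple roots have the same length, so the diagram is simply laced. The associated Dynkin diagram is a chain of 5 nodes with single edges (A_5), so the type is A_5 (the algebra sl(6)).

A_5 (sl(6))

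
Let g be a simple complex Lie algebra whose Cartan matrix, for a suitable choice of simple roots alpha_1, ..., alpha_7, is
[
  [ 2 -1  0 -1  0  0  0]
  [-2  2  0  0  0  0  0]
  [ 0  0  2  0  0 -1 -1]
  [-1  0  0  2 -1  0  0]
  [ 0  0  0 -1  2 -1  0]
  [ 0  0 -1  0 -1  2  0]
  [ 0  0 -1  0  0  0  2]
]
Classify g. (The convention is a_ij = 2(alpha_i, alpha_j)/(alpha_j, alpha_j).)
The matrix has rank 7 with 2's on the diagonal. Reading the off-diagonal entries as Dynkin edges (a single edge where a_ij = a_ji = -1; a double or triple edge where a_ij * a_ji = 2 or 3), the diagram is a chain of 7 nodes with a double edge at one end; the terminal node there is the unique long simple root (C_7). One simple-root ordering that puts it in standard form is (alpha_7, alpha_3, alpha_6, alpha_5, alpha_4, alpha_1, alpha_2). So the algebra is type C_7, i.e. sp(14).

type C_7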